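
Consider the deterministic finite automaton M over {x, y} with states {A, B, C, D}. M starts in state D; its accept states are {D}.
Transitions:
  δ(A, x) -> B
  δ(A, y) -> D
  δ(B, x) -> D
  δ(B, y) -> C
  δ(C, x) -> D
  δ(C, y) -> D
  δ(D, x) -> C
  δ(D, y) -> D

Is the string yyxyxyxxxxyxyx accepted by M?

D --y--> D
D --y--> D
D --x--> C
C --y--> D
D --x--> C
C --y--> D
D --x--> C
C --x--> D
D --x--> C
C --x--> D
D --y--> D
D --x--> C
C --y--> D
D --x--> C
End in state C, which is not an accepting state.

rejected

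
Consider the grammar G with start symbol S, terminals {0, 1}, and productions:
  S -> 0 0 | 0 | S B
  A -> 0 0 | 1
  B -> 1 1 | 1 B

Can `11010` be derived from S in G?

no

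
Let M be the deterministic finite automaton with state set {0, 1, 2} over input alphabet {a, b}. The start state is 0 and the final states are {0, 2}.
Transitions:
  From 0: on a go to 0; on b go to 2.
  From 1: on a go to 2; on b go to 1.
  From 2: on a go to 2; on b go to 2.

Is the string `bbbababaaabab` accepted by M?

accepted

0 --b--> 2
2 --b--> 2
2 --b--> 2
2 --a--> 2
2 --b--> 2
2 --a--> 2
2 --b--> 2
2 --a--> 2
2 --a--> 2
2 --a--> 2
2 --b--> 2
2 --a--> 2
2 --b--> 2
End in state 2, which is an accepting state.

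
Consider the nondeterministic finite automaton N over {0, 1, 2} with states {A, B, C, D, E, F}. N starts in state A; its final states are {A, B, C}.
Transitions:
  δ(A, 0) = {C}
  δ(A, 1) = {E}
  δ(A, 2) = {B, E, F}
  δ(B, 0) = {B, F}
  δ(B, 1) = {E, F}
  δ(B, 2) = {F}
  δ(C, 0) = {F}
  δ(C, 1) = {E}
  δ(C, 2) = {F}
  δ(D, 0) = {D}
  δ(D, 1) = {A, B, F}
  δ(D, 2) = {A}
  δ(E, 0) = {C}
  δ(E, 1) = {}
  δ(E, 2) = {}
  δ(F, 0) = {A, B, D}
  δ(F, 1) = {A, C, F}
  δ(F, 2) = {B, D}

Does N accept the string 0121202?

rejected

Start: {A}
read 0: {C}
read 1: {E}
read 2: {}
The reachable set is empty and stays empty for the remaining 4 symbols.
Reachable ∩ accepting = {} — empty.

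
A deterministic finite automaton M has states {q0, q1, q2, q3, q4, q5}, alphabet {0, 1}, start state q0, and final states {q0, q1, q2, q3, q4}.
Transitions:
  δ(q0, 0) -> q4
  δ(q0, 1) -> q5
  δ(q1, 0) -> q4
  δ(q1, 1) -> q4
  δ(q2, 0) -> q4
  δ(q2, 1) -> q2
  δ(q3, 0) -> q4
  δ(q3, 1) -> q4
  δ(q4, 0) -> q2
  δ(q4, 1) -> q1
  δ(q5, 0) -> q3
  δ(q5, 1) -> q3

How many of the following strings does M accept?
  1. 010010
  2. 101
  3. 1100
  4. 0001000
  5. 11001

010010: accepted
101: accepted
1100: accepted
0001000: accepted
11001: accepted

5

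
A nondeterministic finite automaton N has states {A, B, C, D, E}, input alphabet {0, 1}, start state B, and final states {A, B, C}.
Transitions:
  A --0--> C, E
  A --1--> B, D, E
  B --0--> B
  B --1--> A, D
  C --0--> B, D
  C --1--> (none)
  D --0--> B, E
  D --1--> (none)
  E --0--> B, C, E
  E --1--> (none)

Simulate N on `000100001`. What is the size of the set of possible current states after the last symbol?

2

Start: {B}
read 0: {B}
read 0: {B}
read 0: {B}
read 1: {A, D}
read 0: {B, C, E}
read 0: {B, C, D, E}
read 0: {B, C, D, E}
read 0: {B, C, D, E}
read 1: {A, D}
Final reachable set {A, D} has 2 states.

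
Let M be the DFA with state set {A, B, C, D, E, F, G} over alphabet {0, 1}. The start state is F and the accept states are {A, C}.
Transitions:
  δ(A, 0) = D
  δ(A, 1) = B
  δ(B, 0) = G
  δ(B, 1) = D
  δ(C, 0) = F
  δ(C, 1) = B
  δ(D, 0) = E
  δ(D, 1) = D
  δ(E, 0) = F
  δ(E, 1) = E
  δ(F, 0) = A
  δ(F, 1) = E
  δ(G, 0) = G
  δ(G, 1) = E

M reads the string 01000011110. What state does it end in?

F --0--> A
A --1--> B
B --0--> G
G --0--> G
G --0--> G
G --0--> G
G --1--> E
E --1--> E
E --1--> E
E --1--> E
E --0--> F

F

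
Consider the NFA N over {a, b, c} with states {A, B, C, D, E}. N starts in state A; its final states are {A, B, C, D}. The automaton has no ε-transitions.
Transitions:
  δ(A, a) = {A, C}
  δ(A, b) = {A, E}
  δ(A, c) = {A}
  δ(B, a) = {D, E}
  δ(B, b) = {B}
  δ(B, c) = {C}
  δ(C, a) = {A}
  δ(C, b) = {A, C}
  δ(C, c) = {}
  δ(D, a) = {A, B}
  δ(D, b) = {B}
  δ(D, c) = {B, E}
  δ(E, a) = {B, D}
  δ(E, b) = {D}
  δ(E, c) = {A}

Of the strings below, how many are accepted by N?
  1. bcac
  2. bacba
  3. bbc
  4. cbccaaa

4

bcac: accepted
bacba: accepted
bbc: accepted
cbccaaa: accepted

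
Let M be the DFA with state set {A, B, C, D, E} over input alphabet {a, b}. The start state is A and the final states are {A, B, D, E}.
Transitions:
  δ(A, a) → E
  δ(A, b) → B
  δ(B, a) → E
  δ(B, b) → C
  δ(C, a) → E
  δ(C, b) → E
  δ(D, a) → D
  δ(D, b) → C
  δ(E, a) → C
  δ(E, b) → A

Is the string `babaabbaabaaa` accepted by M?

rejected

A --b--> B
B --a--> E
E --b--> A
A --a--> E
E --a--> C
C --b--> E
E --b--> A
A --a--> E
E --a--> C
C --b--> E
E --a--> C
C --a--> E
E --a--> C
End in state C, which is not an accepting state.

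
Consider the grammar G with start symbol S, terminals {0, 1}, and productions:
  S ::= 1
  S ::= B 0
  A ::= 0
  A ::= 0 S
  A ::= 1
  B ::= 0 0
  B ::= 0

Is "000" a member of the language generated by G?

yes

S ⇒ B0 ⇒ 000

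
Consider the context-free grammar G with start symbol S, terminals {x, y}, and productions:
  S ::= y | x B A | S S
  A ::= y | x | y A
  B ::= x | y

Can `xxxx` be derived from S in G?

no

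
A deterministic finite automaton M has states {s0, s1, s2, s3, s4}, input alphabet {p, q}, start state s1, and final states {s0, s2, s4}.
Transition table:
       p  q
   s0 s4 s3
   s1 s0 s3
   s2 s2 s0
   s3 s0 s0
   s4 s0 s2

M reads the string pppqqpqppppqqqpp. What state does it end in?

s1 --p--> s0
s0 --p--> s4
s4 --p--> s0
s0 --q--> s3
s3 --q--> s0
s0 --p--> s4
s4 --q--> s2
s2 --p--> s2
s2 --p--> s2
s2 --p--> s2
s2 --p--> s2
s2 --q--> s0
s0 --q--> s3
s3 --q--> s0
s0 --p--> s4
s4 --p--> s0

s0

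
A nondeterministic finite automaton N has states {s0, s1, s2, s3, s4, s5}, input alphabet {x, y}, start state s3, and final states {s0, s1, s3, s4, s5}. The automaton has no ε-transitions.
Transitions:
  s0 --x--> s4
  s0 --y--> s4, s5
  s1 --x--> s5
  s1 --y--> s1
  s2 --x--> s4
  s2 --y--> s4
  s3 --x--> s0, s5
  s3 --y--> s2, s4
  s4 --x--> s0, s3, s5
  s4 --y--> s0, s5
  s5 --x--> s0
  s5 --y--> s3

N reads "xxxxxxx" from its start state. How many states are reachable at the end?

Start: {s3}
read x: {s0, s5}
read x: {s0, s4}
read x: {s0, s3, s4, s5}
read x: {s0, s3, s4, s5}
read x: {s0, s3, s4, s5}
read x: {s0, s3, s4, s5}
read x: {s0, s3, s4, s5}
Final reachable set {s0, s3, s4, s5} has 4 states.

4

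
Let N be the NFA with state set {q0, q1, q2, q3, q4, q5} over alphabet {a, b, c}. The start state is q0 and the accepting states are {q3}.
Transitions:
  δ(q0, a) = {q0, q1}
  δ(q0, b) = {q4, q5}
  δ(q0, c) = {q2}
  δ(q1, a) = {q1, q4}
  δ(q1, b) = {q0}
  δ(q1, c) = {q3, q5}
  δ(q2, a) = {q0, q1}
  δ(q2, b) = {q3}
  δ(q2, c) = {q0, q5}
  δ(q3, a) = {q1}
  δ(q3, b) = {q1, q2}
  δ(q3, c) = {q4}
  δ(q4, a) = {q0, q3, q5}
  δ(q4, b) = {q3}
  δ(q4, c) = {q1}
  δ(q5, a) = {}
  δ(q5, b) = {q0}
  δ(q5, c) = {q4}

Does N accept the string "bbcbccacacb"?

rejected

Start: {q0}
read b: {q4, q5}
read b: {q0, q3}
read c: {q2, q4}
read b: {q3}
read c: {q4}
read c: {q1}
read a: {q1, q4}
read c: {q1, q3, q5}
read a: {q1, q4}
read c: {q1, q3, q5}
read b: {q0, q1, q2}
Reachable ∩ accepting = {} — empty.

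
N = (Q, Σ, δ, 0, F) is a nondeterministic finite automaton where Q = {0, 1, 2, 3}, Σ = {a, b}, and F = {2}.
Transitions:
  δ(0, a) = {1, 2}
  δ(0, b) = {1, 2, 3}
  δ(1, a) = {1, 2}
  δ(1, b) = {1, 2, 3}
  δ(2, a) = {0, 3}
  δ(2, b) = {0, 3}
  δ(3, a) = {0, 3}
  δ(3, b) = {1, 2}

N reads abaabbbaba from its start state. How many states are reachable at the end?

Start: {0}
read a: {1, 2}
read b: {0, 1, 2, 3}
read a: {0, 1, 2, 3}
read a: {0, 1, 2, 3}
read b: {0, 1, 2, 3}
read b: {0, 1, 2, 3}
read b: {0, 1, 2, 3}
read a: {0, 1, 2, 3}
read b: {0, 1, 2, 3}
read a: {0, 1, 2, 3}
Final reachable set {0, 1, 2, 3} has 4 states.

4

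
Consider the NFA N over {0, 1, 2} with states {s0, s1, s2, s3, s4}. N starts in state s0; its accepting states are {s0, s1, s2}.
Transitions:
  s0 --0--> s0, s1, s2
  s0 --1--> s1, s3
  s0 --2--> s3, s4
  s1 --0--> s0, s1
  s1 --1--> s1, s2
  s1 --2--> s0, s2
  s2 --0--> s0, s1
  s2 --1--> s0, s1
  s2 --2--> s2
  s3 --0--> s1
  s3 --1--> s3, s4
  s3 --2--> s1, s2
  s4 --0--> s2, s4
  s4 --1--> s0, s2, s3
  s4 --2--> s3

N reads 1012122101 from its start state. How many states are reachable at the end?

Start: {s0}
read 1: {s1, s3}
read 0: {s0, s1}
read 1: {s1, s2, s3}
read 2: {s0, s1, s2}
read 1: {s0, s1, s2, s3}
read 2: {s0, s1, s2, s3, s4}
read 2: {s0, s1, s2, s3, s4}
read 1: {s0, s1, s2, s3, s4}
read 0: {s0, s1, s2, s4}
read 1: {s0, s1, s2, s3}
Final reachable set {s0, s1, s2, s3} has 4 states.

4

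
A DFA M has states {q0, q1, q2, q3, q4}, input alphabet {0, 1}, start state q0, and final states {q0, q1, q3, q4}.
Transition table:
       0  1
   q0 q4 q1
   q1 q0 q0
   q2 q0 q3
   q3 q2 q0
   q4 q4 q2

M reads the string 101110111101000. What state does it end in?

q0 --1--> q1
q1 --0--> q0
q0 --1--> q1
q1 --1--> q0
q0 --1--> q1
q1 --0--> q0
q0 --1--> q1
q1 --1--> q0
q0 --1--> q1
q1 --1--> q0
q0 --0--> q4
q4 --1--> q2
q2 --0--> q0
q0 --0--> q4
q4 --0--> q4

q4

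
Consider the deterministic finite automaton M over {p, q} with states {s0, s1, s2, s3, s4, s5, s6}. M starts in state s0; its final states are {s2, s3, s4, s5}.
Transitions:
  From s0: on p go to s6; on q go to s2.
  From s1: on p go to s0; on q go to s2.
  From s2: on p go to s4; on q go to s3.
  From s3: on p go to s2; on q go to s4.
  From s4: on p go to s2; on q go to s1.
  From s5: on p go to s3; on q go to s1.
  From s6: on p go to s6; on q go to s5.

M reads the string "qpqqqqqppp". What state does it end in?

s6

s0 --q--> s2
s2 --p--> s4
s4 --q--> s1
s1 --q--> s2
s2 --q--> s3
s3 --q--> s4
s4 --q--> s1
s1 --p--> s0
s0 --p--> s6
s6 --p--> s6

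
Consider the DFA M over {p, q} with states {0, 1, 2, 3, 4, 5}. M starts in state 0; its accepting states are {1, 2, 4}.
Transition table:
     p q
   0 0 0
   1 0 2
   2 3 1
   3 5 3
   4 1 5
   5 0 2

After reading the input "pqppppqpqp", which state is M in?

0

0 --p--> 0
0 --q--> 0
0 --p--> 0
0 --p--> 0
0 --p--> 0
0 --p--> 0
0 --q--> 0
0 --p--> 0
0 --q--> 0
0 --p--> 0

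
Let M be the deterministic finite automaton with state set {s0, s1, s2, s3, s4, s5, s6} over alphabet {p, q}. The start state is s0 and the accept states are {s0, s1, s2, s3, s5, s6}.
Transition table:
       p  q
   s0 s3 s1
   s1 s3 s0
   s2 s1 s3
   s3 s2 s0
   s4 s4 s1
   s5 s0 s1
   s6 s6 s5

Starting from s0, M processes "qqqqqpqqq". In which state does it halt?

s0 --q--> s1
s1 --q--> s0
s0 --q--> s1
s1 --q--> s0
s0 --q--> s1
s1 --p--> s3
s3 --q--> s0
s0 --q--> s1
s1 --q--> s0

s0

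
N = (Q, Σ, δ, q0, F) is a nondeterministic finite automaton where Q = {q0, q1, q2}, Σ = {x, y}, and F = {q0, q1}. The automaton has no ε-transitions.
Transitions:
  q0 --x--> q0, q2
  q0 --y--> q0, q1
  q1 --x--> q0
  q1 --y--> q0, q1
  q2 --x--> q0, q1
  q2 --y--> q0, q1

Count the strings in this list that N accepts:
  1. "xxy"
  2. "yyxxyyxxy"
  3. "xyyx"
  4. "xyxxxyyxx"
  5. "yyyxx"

5

"xxy": accepted
"yyxxyyxxy": accepted
"xyyx": accepted
"xyxxxyyxx": accepted
"yyyxx": accepted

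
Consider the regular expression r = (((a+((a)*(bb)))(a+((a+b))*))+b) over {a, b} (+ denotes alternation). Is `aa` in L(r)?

yes

The left alternative ((a+((a)*(bb)))(a+((a+b))*)) matches aa.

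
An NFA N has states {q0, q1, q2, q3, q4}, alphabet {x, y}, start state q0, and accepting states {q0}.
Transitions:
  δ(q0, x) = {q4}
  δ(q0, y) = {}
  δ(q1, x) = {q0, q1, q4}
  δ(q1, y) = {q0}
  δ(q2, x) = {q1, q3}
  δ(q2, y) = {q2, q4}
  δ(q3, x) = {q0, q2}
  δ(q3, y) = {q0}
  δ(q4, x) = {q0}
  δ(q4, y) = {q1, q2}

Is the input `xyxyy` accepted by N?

Start: {q0}
read x: {q4}
read y: {q1, q2}
read x: {q0, q1, q3, q4}
read y: {q0, q1, q2}
read y: {q0, q2, q4}
Reachable ∩ accepting = {q0} — nonempty.

accepted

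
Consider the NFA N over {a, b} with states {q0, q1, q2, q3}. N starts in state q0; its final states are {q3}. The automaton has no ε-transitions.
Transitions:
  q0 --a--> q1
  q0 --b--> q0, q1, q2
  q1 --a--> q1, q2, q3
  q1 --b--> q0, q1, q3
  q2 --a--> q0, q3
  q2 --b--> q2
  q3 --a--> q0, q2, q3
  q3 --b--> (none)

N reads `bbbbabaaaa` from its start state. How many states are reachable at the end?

Start: {q0}
read b: {q0, q1, q2}
read b: {q0, q1, q2, q3}
read b: {q0, q1, q2, q3}
read b: {q0, q1, q2, q3}
read a: {q0, q1, q2, q3}
read b: {q0, q1, q2, q3}
read a: {q0, q1, q2, q3}
read a: {q0, q1, q2, q3}
read a: {q0, q1, q2, q3}
read a: {q0, q1, q2, q3}
Final reachable set {q0, q1, q2, q3} has 4 states.

4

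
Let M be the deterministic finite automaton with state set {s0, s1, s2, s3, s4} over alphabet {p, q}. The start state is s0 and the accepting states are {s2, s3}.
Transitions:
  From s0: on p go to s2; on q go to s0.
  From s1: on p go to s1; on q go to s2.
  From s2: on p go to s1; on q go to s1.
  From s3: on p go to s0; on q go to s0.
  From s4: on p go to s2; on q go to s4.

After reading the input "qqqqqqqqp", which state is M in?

s2

s0 --q--> s0
s0 --q--> s0
s0 --q--> s0
s0 --q--> s0
s0 --q--> s0
s0 --q--> s0
s0 --q--> s0
s0 --q--> s0
s0 --p--> s2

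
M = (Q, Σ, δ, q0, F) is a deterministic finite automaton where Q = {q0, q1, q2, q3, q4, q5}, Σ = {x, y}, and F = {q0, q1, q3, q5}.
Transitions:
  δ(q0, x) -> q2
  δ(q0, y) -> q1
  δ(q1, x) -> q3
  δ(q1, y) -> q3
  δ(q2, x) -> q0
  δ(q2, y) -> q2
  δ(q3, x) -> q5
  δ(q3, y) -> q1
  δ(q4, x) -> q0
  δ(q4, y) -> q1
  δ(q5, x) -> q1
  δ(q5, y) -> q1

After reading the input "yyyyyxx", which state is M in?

q5

q0 --y--> q1
q1 --y--> q3
q3 --y--> q1
q1 --y--> q3
q3 --y--> q1
q1 --x--> q3
q3 --x--> q5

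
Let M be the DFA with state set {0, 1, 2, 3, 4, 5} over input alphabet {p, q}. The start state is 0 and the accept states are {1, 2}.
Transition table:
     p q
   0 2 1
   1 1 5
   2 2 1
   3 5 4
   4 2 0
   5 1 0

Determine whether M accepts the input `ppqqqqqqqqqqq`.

rejected

0 --p--> 2
2 --p--> 2
2 --q--> 1
1 --q--> 5
5 --q--> 0
0 --q--> 1
1 --q--> 5
5 --q--> 0
0 --q--> 1
1 --q--> 5
5 --q--> 0
0 --q--> 1
1 --q--> 5
End in state 5, which is not an accepting state.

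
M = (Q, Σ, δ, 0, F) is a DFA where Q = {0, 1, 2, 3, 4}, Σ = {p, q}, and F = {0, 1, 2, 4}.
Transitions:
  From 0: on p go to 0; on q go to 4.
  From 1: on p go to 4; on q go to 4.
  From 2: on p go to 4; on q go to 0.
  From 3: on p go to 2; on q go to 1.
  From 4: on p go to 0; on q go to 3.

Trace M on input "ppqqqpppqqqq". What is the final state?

0 --p--> 0
0 --p--> 0
0 --q--> 4
4 --q--> 3
3 --q--> 1
1 --p--> 4
4 --p--> 0
0 --p--> 0
0 --q--> 4
4 --q--> 3
3 --q--> 1
1 --q--> 4

4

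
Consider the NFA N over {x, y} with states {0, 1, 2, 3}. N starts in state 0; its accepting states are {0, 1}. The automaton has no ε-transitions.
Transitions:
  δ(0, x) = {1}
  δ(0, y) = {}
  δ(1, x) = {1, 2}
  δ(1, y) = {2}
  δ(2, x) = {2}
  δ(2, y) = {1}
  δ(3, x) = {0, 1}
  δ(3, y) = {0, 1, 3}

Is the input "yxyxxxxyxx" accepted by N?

rejected

Start: {0}
read y: {}
The reachable set is empty and stays empty for the remaining 9 symbols.
Reachable ∩ accepting = {} — empty.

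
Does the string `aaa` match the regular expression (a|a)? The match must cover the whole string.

no

Neither a nor a matches aaa.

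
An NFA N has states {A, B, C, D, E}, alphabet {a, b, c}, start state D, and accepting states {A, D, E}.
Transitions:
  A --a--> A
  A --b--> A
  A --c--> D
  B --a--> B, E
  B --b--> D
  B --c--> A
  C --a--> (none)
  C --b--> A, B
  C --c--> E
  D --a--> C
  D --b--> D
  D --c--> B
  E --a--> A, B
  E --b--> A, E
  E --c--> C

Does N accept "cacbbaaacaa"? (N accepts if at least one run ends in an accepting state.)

rejected

Start: {D}
read c: {B}
read a: {B, E}
read c: {A, C}
read b: {A, B}
read b: {A, D}
read a: {A, C}
read a: {A}
read a: {A}
read c: {D}
read a: {C}
read a: {}
Reachable ∩ accepting = {} — empty.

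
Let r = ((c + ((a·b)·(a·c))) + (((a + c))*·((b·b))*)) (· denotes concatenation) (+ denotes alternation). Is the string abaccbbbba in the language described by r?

Neither (c+((a·b)·(a·c))) nor (((a+c))*·((b·b))*) matches abaccbbbba.

no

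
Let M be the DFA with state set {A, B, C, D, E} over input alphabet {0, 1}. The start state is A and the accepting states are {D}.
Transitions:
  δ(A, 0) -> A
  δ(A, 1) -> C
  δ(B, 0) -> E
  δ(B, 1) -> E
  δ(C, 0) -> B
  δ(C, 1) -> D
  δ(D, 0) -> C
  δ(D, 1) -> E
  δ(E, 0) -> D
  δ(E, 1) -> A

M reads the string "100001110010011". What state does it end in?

C

A --1--> C
C --0--> B
B --0--> E
E --0--> D
D --0--> C
C --1--> D
D --1--> E
E --1--> A
A --0--> A
A --0--> A
A --1--> C
C --0--> B
B --0--> E
E --1--> A
A --1--> C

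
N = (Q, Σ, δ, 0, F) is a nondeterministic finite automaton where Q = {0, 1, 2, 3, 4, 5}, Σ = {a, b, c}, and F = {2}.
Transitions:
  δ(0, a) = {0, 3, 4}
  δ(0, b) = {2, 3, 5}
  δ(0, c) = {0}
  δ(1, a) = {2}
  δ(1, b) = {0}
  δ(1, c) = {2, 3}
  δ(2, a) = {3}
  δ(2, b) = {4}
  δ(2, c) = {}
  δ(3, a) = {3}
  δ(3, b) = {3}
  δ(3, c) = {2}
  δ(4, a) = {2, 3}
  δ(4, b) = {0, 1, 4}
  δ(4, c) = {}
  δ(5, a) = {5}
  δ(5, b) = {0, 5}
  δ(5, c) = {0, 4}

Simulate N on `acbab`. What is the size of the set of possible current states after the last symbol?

4

Start: {0}
read a: {0, 3, 4}
read c: {0, 2}
read b: {2, 3, 4, 5}
read a: {2, 3, 5}
read b: {0, 3, 4, 5}
Final reachable set {0, 3, 4, 5} has 4 states.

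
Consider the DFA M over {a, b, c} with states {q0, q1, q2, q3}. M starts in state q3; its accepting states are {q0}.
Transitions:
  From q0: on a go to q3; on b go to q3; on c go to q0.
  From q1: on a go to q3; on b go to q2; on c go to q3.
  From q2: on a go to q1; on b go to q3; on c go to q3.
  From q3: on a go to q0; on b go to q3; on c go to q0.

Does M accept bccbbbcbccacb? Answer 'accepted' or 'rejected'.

q3 --b--> q3
q3 --c--> q0
q0 --c--> q0
q0 --b--> q3
q3 --b--> q3
q3 --b--> q3
q3 --c--> q0
q0 --b--> q3
q3 --c--> q0
q0 --c--> q0
q0 --a--> q3
q3 --c--> q0
q0 --b--> q3
End in state q3, which is not an accepting state.

rejected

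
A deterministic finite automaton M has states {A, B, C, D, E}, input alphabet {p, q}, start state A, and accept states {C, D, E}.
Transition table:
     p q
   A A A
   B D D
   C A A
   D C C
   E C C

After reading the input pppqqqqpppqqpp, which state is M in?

A

A --p--> A
A --p--> A
A --p--> A
A --q--> A
A --q--> A
A --q--> A
A --q--> A
A --p--> A
A --p--> A
A --p--> A
A --q--> A
A --q--> A
A --p--> A
A --p--> A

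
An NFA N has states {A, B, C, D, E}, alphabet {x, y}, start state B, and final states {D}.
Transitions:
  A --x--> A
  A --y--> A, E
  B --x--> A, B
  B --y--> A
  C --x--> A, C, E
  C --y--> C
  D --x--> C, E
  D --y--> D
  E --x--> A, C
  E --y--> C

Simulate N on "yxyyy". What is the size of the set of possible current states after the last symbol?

3

Start: {B}
read y: {A}
read x: {A}
read y: {A, E}
read y: {A, C, E}
read y: {A, C, E}
Final reachable set {A, C, E} has 3 states.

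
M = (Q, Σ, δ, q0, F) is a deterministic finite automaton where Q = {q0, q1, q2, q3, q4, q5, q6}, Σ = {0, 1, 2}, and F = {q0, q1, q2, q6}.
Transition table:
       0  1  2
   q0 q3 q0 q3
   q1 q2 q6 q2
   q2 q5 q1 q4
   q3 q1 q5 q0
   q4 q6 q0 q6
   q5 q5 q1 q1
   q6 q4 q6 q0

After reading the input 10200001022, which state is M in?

q0 --1--> q0
q0 --0--> q3
q3 --2--> q0
q0 --0--> q3
q3 --0--> q1
q1 --0--> q2
q2 --0--> q5
q5 --1--> q1
q1 --0--> q2
q2 --2--> q4
q4 --2--> q6

q6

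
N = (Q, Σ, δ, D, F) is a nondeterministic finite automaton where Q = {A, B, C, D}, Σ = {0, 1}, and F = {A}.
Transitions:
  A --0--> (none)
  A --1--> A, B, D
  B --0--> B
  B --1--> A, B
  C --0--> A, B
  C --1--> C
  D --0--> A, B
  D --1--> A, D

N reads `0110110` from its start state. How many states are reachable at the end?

2

Start: {D}
read 0: {A, B}
read 1: {A, B, D}
read 1: {A, B, D}
read 0: {A, B}
read 1: {A, B, D}
read 1: {A, B, D}
read 0: {A, B}
Final reachable set {A, B} has 2 states.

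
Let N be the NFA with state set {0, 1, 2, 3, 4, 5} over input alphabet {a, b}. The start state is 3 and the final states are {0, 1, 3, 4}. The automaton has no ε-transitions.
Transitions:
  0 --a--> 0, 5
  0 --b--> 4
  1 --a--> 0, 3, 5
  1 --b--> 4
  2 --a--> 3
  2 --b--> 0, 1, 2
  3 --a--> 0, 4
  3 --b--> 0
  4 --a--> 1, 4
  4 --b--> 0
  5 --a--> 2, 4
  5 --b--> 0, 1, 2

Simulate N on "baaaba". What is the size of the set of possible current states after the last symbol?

5

Start: {3}
read b: {0}
read a: {0, 5}
read a: {0, 2, 4, 5}
read a: {0, 1, 2, 3, 4, 5}
read b: {0, 1, 2, 4}
read a: {0, 1, 3, 4, 5}
Final reachable set {0, 1, 3, 4, 5} has 5 states.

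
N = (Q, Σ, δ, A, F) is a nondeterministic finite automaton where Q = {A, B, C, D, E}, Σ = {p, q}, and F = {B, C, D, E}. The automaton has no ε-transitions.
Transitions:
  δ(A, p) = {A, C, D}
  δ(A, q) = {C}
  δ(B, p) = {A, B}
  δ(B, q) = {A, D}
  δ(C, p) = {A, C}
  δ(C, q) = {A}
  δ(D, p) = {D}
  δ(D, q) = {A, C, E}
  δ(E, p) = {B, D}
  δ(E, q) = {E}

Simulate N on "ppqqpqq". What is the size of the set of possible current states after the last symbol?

Start: {A}
read p: {A, C, D}
read p: {A, C, D}
read q: {A, C, E}
read q: {A, C, E}
read p: {A, B, C, D}
read q: {A, C, D, E}
read q: {A, C, E}
Final reachable set {A, C, E} has 3 states.

3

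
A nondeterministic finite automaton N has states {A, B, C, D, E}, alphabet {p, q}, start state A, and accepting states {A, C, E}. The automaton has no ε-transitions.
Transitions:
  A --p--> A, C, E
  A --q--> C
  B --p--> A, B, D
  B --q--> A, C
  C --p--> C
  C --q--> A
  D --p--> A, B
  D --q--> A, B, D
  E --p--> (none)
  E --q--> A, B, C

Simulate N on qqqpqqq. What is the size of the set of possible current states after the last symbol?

Start: {A}
read q: {C}
read q: {A}
read q: {C}
read p: {C}
read q: {A}
read q: {C}
read q: {A}
Final reachable set {A} has 1 state.

1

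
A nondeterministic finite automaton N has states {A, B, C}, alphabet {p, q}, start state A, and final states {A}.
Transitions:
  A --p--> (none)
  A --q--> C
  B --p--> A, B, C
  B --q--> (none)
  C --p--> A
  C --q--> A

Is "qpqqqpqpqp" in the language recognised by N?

Start: {A}
read q: {C}
read p: {A}
read q: {C}
read q: {A}
read q: {C}
read p: {A}
read q: {C}
read p: {A}
read q: {C}
read p: {A}
Reachable ∩ accepting = {A} — nonempty.

accepted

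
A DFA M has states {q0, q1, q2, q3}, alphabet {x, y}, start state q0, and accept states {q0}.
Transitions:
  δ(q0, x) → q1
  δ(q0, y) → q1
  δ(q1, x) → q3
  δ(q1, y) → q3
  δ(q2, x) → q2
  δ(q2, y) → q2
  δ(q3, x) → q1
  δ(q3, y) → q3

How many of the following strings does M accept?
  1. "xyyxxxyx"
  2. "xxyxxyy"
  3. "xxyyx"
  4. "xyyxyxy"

0

"xyyxxxyx": rejected
"xxyxxyy": rejected
"xxyyx": rejected
"xyyxyxy": rejected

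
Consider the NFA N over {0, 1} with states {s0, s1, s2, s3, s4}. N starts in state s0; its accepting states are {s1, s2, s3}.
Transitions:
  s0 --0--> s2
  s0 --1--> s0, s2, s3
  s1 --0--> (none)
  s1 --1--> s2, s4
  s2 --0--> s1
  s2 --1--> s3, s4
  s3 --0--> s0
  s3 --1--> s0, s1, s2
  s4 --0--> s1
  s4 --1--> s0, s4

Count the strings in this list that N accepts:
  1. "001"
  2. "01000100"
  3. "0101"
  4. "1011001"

"001": accepted
"01000100": rejected
"0101": accepted
"1011001": accepted

3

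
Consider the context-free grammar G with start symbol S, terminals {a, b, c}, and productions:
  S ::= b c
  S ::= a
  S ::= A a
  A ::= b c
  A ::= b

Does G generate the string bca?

yes

S ⇒ Aa ⇒ bca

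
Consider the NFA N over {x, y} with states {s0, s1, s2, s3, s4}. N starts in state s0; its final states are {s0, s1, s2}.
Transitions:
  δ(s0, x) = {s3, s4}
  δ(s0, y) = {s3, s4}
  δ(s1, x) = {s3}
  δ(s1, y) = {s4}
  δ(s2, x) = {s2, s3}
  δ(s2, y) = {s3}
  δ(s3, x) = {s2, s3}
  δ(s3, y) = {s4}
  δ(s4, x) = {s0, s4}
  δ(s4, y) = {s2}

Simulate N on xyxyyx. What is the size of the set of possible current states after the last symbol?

Start: {s0}
read x: {s3, s4}
read y: {s2, s4}
read x: {s0, s2, s3, s4}
read y: {s2, s3, s4}
read y: {s2, s3, s4}
read x: {s0, s2, s3, s4}
Final reachable set {s0, s2, s3, s4} has 4 states.

4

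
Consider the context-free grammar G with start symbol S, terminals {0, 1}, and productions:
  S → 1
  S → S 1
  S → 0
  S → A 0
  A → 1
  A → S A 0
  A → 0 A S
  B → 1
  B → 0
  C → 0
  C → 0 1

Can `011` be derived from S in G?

S ⇒ S1 ⇒ S11 ⇒ 011

yes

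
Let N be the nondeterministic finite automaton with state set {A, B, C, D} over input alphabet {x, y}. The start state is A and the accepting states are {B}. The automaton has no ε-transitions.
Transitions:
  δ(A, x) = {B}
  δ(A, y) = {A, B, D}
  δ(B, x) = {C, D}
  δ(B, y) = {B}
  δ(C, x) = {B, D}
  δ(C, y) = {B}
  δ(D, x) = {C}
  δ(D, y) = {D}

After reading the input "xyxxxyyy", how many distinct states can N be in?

Start: {A}
read x: {B}
read y: {B}
read x: {C, D}
read x: {B, C, D}
read x: {B, C, D}
read y: {B, D}
read y: {B, D}
read y: {B, D}
Final reachable set {B, D} has 2 states.

2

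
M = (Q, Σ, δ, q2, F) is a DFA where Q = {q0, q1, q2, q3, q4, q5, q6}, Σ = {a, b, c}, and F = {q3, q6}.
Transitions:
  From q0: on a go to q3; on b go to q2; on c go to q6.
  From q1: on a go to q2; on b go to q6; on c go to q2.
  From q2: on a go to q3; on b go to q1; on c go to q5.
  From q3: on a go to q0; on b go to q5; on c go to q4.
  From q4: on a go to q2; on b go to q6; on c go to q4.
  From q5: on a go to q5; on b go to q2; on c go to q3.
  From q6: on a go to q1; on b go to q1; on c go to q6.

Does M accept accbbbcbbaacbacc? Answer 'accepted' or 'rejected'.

q2 --a--> q3
q3 --c--> q4
q4 --c--> q4
q4 --b--> q6
q6 --b--> q1
q1 --b--> q6
q6 --c--> q6
q6 --b--> q1
q1 --b--> q6
q6 --a--> q1
q1 --a--> q2
q2 --c--> q5
q5 --b--> q2
q2 --a--> q3
q3 --c--> q4
q4 --c--> q4
End in state q4, which is not an accepting state.

rejected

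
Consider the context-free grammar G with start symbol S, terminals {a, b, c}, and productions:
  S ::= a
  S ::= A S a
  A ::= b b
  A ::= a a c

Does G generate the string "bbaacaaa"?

yes

S ⇒ ASa ⇒ bbSa ⇒ bbASaa ⇒ bbaacSaa ⇒ bbaacaaa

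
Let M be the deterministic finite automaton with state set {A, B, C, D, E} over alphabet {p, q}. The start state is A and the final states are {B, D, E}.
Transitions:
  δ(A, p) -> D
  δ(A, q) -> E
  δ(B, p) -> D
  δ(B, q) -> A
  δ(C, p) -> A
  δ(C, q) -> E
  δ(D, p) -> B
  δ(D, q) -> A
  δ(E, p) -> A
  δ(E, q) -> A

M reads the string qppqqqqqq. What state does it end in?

E

A --q--> E
E --p--> A
A --p--> D
D --q--> A
A --q--> E
E --q--> A
A --q--> E
E --q--> A
A --q--> E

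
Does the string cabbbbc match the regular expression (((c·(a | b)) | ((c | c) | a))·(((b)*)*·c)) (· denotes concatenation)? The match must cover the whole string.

yes

Split as ca·bbbbc: ((c·(a|b))|((c|c)|a)) matches ca and (((b)*)*·c) matches bbbbc.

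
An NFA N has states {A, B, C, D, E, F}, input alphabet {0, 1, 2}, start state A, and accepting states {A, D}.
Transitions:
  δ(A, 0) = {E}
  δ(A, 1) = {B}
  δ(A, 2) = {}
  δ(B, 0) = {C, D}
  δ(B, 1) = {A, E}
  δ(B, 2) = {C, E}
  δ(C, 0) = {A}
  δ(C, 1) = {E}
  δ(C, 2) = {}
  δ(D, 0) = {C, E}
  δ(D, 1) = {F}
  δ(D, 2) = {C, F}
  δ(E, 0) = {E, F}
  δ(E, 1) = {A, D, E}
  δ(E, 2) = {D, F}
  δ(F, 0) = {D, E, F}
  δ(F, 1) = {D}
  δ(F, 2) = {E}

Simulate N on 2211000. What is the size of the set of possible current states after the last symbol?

Start: {A}
read 2: {}
The reachable set is empty and stays empty for the remaining 6 symbols.
Final reachable set {} has 0 states.

0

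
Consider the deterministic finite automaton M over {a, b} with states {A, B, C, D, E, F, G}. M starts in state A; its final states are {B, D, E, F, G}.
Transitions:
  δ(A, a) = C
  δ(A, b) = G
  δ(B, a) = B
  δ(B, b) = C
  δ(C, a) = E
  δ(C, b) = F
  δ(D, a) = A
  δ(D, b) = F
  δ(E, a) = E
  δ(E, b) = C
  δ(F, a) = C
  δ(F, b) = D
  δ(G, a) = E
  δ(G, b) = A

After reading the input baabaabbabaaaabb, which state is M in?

A --b--> G
G --a--> E
E --a--> E
E --b--> C
C --a--> E
E --a--> E
E --b--> C
C --b--> F
F --a--> C
C --b--> F
F --a--> C
C --a--> E
E --a--> E
E --a--> E
E --b--> C
C --b--> F

F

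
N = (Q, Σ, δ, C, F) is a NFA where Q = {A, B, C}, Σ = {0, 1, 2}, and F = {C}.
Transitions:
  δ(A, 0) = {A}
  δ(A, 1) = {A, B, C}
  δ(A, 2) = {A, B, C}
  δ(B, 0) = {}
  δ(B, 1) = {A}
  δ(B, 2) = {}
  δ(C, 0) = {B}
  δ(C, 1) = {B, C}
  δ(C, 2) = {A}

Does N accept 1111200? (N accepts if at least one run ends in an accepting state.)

rejected

Start: {C}
read 1: {B, C}
read 1: {A, B, C}
read 1: {A, B, C}
read 1: {A, B, C}
read 2: {A, B, C}
read 0: {A, B}
read 0: {A}
Reachable ∩ accepting = {} — empty.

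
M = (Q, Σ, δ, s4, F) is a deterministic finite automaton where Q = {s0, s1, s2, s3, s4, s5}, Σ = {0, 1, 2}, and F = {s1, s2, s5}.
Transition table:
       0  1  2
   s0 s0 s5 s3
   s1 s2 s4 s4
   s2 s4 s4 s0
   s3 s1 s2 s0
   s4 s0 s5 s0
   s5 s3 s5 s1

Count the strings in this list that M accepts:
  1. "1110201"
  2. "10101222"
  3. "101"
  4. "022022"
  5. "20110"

"1110201": accepted
"10101222": rejected
"101": accepted
"022022": rejected
"20110": rejected

2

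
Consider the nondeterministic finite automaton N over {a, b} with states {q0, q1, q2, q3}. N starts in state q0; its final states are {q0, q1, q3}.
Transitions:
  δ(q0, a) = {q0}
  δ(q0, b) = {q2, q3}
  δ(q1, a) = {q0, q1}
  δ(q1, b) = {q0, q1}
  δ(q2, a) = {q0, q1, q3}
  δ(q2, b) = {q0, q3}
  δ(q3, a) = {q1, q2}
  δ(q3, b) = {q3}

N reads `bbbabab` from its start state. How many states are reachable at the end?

Start: {q0}
read b: {q2, q3}
read b: {q0, q3}
read b: {q2, q3}
read a: {q0, q1, q2, q3}
read b: {q0, q1, q2, q3}
read a: {q0, q1, q2, q3}
read b: {q0, q1, q2, q3}
Final reachable set {q0, q1, q2, q3} has 4 states.

4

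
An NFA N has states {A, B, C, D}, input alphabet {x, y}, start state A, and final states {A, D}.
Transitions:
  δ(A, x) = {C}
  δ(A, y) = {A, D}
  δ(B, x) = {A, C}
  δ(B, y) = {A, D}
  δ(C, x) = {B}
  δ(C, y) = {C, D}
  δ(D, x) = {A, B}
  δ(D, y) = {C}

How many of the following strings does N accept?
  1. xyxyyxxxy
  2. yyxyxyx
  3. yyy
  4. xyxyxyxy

xyxyyxxxy: accepted
yyxyxyx: accepted
yyy: accepted
xyxyxyxy: accepted

4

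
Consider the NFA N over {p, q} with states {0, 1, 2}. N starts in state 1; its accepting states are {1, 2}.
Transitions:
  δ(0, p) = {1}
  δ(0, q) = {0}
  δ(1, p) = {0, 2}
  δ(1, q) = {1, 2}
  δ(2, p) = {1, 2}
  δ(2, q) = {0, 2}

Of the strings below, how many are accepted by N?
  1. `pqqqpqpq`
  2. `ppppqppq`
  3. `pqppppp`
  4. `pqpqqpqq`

`pqqqpqpq`: accepted
`ppppqppq`: accepted
`pqppppp`: accepted
`pqpqqpqq`: accepted

4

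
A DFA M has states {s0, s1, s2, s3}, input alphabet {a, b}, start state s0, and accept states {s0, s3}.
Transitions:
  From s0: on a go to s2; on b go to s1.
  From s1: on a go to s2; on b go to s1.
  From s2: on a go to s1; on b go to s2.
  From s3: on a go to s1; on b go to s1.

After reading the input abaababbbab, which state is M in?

s2

s0 --a--> s2
s2 --b--> s2
s2 --a--> s1
s1 --a--> s2
s2 --b--> s2
s2 --a--> s1
s1 --b--> s1
s1 --b--> s1
s1 --b--> s1
s1 --a--> s2
s2 --b--> s2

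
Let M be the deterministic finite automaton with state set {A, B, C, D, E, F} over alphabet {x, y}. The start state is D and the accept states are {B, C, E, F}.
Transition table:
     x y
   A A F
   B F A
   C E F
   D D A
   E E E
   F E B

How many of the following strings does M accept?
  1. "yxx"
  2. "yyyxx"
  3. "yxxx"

1

"yxx": rejected
"yyyxx": accepted
"yxxx": rejected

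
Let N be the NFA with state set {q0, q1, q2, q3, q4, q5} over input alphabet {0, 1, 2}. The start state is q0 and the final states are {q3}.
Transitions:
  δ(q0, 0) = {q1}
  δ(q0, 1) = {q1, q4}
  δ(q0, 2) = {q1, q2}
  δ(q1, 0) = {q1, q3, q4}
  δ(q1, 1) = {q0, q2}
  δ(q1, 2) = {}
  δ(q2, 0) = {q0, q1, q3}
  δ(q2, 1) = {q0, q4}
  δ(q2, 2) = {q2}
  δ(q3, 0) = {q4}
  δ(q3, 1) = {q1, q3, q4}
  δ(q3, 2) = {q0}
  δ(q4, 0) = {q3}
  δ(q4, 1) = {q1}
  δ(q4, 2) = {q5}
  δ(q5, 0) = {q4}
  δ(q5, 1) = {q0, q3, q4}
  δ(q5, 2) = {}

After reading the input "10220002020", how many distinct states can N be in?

1

Start: {q0}
read 1: {q1, q4}
read 0: {q1, q3, q4}
read 2: {q0, q5}
read 2: {q1, q2}
read 0: {q0, q1, q3, q4}
read 0: {q1, q3, q4}
read 0: {q1, q3, q4}
read 2: {q0, q5}
read 0: {q1, q4}
read 2: {q5}
read 0: {q4}
Final reachable set {q4} has 1 state.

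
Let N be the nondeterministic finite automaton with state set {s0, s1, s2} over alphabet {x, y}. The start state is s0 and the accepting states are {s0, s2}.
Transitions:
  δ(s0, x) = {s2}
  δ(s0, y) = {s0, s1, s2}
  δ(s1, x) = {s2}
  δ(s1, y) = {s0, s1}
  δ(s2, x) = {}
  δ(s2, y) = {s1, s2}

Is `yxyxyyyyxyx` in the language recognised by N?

accepted

Start: {s0}
read y: {s0, s1, s2}
read x: {s2}
read y: {s1, s2}
read x: {s2}
read y: {s1, s2}
read y: {s0, s1, s2}
read y: {s0, s1, s2}
read y: {s0, s1, s2}
read x: {s2}
read y: {s1, s2}
read x: {s2}
Reachable ∩ accepting = {s2} — nonempty.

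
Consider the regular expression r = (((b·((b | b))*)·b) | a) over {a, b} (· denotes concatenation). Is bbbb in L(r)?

The left alternative ((b·((b|b))*)·b) matches bbbb.

yes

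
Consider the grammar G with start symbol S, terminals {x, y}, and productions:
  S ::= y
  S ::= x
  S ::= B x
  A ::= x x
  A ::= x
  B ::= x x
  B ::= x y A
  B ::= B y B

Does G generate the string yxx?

no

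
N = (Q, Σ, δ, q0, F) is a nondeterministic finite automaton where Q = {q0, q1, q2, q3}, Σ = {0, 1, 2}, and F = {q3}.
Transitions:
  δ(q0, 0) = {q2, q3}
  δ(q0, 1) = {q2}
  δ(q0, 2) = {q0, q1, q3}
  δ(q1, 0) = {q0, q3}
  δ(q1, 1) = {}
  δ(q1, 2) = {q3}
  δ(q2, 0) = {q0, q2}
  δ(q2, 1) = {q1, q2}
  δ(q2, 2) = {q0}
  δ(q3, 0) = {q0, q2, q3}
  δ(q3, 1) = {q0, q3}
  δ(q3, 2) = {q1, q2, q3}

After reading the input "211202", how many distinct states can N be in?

4

Start: {q0}
read 2: {q0, q1, q3}
read 1: {q0, q2, q3}
read 1: {q0, q1, q2, q3}
read 2: {q0, q1, q2, q3}
read 0: {q0, q2, q3}
read 2: {q0, q1, q2, q3}
Final reachable set {q0, q1, q2, q3} has 4 states.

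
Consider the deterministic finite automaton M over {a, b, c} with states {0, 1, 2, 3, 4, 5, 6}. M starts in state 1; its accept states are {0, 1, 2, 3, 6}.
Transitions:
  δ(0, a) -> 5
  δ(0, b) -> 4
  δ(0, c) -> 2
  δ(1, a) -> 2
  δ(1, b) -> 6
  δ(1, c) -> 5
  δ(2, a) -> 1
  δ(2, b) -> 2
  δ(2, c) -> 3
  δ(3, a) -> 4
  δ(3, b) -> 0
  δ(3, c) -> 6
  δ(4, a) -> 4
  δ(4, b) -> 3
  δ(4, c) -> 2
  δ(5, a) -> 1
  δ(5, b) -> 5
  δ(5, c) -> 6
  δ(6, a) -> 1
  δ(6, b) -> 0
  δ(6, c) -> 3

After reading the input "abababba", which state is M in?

1 --a--> 2
2 --b--> 2
2 --a--> 1
1 --b--> 6
6 --a--> 1
1 --b--> 6
6 --b--> 0
0 --a--> 5

5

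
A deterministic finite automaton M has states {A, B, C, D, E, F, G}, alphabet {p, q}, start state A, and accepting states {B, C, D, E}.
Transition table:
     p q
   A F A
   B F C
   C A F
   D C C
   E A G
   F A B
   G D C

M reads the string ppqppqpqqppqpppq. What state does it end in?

A --p--> F
F --p--> A
A --q--> A
A --p--> F
F --p--> A
A --q--> A
A --p--> F
F --q--> B
B --q--> C
C --p--> A
A --p--> F
F --q--> B
B --p--> F
F --p--> A
A --p--> F
F --q--> B

B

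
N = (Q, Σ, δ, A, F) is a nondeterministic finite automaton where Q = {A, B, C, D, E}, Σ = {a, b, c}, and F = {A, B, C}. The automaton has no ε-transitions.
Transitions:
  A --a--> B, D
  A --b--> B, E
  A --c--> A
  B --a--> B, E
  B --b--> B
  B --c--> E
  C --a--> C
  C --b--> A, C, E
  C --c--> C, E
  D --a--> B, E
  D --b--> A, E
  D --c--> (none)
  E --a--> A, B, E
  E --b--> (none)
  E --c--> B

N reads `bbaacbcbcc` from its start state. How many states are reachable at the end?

Start: {A}
read b: {B, E}
read b: {B}
read a: {B, E}
read a: {A, B, E}
read c: {A, B, E}
read b: {B, E}
read c: {B, E}
read b: {B}
read c: {E}
read c: {B}
Final reachable set {B} has 1 state.

1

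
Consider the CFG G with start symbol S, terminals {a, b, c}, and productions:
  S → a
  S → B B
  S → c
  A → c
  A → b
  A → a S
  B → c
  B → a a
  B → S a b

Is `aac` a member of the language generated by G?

yes

S ⇒ BB ⇒ aaB ⇒ aac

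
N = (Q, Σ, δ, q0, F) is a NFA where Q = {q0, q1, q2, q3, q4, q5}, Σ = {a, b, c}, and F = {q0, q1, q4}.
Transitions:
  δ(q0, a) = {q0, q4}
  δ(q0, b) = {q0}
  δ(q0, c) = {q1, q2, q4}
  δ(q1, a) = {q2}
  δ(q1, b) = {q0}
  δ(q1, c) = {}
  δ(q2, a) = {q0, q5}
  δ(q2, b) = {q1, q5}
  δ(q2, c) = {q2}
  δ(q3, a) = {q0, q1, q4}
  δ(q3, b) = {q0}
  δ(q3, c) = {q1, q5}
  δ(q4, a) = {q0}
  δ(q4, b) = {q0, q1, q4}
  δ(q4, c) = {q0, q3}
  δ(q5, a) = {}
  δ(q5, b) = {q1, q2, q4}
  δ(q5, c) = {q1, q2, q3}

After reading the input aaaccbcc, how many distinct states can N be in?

Start: {q0}
read a: {q0, q4}
read a: {q0, q4}
read a: {q0, q4}
read c: {q0, q1, q2, q3, q4}
read c: {q0, q1, q2, q3, q4, q5}
read b: {q0, q1, q2, q4, q5}
read c: {q0, q1, q2, q3, q4}
read c: {q0, q1, q2, q3, q4, q5}
Final reachable set {q0, q1, q2, q3, q4, q5} has 6 states.

6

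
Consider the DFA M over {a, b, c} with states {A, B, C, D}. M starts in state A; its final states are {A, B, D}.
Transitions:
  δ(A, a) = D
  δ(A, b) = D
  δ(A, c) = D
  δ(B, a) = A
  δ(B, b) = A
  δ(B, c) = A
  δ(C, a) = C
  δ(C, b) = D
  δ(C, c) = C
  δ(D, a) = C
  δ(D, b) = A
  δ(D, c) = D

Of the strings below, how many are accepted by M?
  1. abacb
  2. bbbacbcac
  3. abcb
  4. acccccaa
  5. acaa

abacb: accepted
bbbacbcac: rejected
abcb: accepted
acccccaa: rejected
acaa: rejected

2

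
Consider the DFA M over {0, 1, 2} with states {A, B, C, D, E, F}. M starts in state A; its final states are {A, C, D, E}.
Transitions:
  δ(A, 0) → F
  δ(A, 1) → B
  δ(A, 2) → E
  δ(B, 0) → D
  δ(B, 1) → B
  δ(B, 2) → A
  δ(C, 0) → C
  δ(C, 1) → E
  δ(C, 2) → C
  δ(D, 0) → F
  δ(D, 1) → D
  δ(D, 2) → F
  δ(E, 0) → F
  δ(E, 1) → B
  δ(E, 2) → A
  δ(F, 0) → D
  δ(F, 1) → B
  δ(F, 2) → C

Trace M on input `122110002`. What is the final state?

A --1--> B
B --2--> A
A --2--> E
E --1--> B
B --1--> B
B --0--> D
D --0--> F
F --0--> D
D --2--> F

F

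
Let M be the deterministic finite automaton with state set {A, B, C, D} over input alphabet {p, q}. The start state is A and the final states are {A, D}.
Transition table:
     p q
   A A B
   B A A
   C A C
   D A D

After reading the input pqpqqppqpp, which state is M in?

A

A --p--> A
A --q--> B
B --p--> A
A --q--> B
B --q--> A
A --p--> A
A --p--> A
A --q--> B
B --p--> A
A --p--> A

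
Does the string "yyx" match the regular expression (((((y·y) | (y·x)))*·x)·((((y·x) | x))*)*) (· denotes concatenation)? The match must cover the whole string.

yes

Split as yyx·ε: ((((y·y)|(y·x)))*·x) matches yyx and ((((y·x)|x))*)* matches ε.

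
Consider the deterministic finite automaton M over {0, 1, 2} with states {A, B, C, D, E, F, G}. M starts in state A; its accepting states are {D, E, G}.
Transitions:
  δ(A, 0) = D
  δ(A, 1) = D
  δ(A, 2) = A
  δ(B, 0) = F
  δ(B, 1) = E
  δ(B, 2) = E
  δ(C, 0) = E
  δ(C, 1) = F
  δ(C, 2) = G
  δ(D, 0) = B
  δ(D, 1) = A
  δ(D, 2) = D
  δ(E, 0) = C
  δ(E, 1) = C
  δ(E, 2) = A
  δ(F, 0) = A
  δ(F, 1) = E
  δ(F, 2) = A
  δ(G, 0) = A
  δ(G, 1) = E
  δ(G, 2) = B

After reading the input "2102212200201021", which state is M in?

A

A --2--> A
A --1--> D
D --0--> B
B --2--> E
E --2--> A
A --1--> D
D --2--> D
D --2--> D
D --0--> B
B --0--> F
F --2--> A
A --0--> D
D --1--> A
A --0--> D
D --2--> D
D --1--> A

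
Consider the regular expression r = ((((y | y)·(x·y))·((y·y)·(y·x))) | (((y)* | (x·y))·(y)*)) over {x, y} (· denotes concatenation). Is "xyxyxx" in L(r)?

no

Neither (((y|y)·(x·y))·((y·y)·(y·x))) nor (((y)*|(x·y))·(y)*) matches xyxyxx.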